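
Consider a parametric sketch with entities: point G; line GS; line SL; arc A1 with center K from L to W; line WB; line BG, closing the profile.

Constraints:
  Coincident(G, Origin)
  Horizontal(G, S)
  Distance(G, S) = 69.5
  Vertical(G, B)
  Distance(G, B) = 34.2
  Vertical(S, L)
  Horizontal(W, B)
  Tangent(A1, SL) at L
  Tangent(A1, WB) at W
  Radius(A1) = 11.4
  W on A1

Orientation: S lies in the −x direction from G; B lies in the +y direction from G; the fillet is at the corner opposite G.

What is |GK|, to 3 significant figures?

62.4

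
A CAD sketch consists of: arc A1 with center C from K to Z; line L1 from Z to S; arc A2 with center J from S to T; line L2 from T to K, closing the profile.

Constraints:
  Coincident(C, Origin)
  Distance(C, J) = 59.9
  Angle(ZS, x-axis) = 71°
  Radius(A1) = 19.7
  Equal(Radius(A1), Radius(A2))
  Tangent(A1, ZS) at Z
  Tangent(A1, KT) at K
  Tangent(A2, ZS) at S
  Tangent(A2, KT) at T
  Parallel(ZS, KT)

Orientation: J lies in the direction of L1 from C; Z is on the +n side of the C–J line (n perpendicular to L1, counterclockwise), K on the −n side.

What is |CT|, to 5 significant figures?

63.056

The slot axis is L1's direction at 71.0°, so u = (cos 71.0°, sin 71.0°) = (0.32557, 0.94552) and n = (−sin 71.0°, cos 71.0°) = (-0.94552, 0.32557). C is at the origin and J lies 59.9 along u from C, so J = 59.9·u = (19.502, 56.637). Tangency of A1 to both parallel lines with radius 19.7 puts Z and K at C ± 19.7·n: Z = (-18.627, 6.4137), K = (18.627, -6.4137). Equal radii place S and T the same way about J: S = J + 19.7·n = (0.87482, 63.050), T = J − 19.7·n = (38.128, 50.223). Then |CT| = |T − C| = 63.056.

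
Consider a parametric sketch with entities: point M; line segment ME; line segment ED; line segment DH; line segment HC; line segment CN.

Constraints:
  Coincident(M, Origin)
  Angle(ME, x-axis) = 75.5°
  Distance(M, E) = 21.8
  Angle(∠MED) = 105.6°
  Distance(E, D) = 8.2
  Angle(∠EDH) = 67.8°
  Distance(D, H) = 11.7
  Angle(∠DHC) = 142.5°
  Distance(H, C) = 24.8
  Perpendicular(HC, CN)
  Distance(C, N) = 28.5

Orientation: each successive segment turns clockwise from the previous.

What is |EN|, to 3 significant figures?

32.0

M is at the origin; ME runs at 75.5° with length 21.8, so E = (5.46, 21.1). ∠MED = 105.6° gives ED at 1.10° from the x-axis; with |ED| = 8.2, D = (13.7, 21.3). ∠EDH = 67.8° gives DH at -111° from the x-axis; with |DH| = 11.7, H = (9.44, 10.3). ∠DHC = 142.5° gives HC at -149° from the x-axis; with |HC| = 24.8, C = (-11.7, -2.57). The perpendicularity gives CN at right angles to HC, so CN runs at 121°; with |CN| = 28.5, N = (-26.6, 21.8). Then |EN| = |N − E| = 32.0.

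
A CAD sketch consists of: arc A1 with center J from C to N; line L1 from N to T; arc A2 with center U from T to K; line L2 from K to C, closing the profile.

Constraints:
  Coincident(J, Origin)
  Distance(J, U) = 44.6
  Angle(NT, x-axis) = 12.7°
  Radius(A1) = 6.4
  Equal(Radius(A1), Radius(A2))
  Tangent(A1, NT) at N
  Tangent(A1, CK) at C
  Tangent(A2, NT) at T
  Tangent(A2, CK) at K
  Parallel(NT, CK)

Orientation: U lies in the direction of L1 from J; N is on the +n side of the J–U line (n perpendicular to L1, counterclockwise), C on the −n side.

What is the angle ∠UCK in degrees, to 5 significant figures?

8.1661°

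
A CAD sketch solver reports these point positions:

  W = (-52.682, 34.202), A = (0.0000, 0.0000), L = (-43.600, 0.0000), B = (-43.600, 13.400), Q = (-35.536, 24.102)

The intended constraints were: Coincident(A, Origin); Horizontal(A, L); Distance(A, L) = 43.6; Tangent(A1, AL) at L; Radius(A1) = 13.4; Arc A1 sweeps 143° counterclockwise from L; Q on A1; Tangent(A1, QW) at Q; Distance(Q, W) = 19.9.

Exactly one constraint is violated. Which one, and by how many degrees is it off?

Tangent(A1, QW) at Q — off by 6.50°.

A = (0.00, 0.00) ✓; A.y = 0.00, L.y = 0.00 ✓; |AL| = 43.60 ✓; ∠(BL, LA) = 90.00° ✓; |BL| = 13.40 ✓; bearing(B→Q) − bearing(B→L) = 143.0° ✓; |BQ| = 13.40 ✓; ∠(BQ, QW) = 83.50° ✗; |QW| = 19.90 ✓.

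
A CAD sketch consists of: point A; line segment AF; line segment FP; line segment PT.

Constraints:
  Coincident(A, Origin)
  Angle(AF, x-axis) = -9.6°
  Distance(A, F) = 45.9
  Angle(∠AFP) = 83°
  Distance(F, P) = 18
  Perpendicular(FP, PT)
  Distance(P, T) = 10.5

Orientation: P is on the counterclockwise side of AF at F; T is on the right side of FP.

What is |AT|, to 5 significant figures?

57.414

A is at the origin; AF runs at -9.6° with length 45.9, so F = 45.9·(cos -9.6°, sin -9.6°) = (45.257, -7.6547). ∠AFP = 83.0°, so FP runs at -9.6° + (180° − 83.0°) = 87.400° from the x-axis; with |FP| = 18.0, P = F + 18.0·(cos 87.400°, sin 87.400°) = (46.074, 10.327). The perpendicularity gives PT at right angles to FP; with |PT| = 10.5 on the right of FP, T = P + 10.5·(0.99897, -0.045363) = (56.563, 9.8505). Then |AT| = |T − A| = 57.414.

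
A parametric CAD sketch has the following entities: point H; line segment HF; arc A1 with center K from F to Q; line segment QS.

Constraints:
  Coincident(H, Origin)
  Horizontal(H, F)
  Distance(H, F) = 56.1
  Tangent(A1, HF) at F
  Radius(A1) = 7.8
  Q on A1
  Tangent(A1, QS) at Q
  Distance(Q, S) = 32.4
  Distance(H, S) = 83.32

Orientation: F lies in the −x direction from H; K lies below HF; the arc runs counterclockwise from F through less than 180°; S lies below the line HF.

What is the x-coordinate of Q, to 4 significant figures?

-63.30

H is at the origin; HF is horizontal with |HF| = 56.1 and F on the −x side, so F = (-56.10, 0.000). Tangency of A1 to HF means the radius KF is perpendicular to HF, so K = F + (0, -7.8) = (-56.10, -7.800). Since KQ ⟂ QS (tangency), |KS| = √(7.8² + 32.4²) = 33.33 regardless of where Q sits on A1. So S lies on both circle(H, 83.32) and circle(K, 33.33); the below-HF intersection is S = (-75.74, -34.72). Q is the foot of the tangent from S: Q = (-63.30, -4.806).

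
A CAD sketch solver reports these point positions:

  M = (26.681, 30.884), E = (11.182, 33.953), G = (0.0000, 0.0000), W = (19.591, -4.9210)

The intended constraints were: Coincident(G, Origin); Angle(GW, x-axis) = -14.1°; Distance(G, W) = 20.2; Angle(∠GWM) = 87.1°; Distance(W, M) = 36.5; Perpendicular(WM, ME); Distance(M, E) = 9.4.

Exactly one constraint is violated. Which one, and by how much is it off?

Distance(M, E) = 9.4 — off by 6.40.

G = (0.00, 0.00) ✓; GW at -14.10° ✓; |GW| = 20.20 ✓; ∠GWM = 87.10° ✓; |WM| = 36.50 ✓; ∠(WM, ME) = 90.00° ✓; |ME| = 15.80 ✗.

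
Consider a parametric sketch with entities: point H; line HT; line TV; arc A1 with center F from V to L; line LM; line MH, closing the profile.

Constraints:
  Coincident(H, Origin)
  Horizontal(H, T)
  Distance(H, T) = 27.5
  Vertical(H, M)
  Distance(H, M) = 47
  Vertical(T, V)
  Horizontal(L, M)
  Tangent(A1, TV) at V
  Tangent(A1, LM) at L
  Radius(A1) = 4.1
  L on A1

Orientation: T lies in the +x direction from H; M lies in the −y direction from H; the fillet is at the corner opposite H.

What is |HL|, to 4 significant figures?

52.50

H is at the origin; HT is horizontal with |HT| = 27.5 and T on the +x side, so T = (27.50, 0.000). H and M share the same x with |HM| = 47.0 and M on the −y side, so M = (0.000, -47.00). The virtual corner opposite H is at (27.50, -47.00). Since A1 is tangent to TV there, FV ⟂ TV and the tangent condition forces FL to be normal to LM, with radius 4.1, so the center F sits 4.1 in from both sides at F = (23.40, -42.90). That places the tangent points at V = (27.50, -42.90) on TV and L = (23.40, -47.00) on LM. Then |HL| = |L − H| = 52.50.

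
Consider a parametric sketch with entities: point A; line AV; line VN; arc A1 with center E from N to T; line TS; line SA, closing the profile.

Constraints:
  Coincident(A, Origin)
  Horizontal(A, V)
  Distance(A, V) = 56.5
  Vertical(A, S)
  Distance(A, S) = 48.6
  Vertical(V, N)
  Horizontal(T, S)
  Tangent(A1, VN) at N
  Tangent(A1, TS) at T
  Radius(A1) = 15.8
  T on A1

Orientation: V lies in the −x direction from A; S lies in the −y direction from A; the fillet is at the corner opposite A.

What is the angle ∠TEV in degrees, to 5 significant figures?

154.28°

A is at the origin; AV is horizontal with |AV| = 56.5 and V on the −x side, so V = (-56.500, 0.0000). A and S share the same x with |AS| = 48.6 and S on the −y side, so S = (0.0000, -48.600). The virtual corner opposite A is at (-56.500, -48.600). Tangency of A1 to VN means the radius EN is perpendicular to VN and the tangent condition forces ET to be normal to TS, with radius 15.8, so the center E sits 15.8 in from both sides at E = (-40.700, -32.800). That places the tangent points at N = (-56.500, -32.800) on VN and T = (-40.700, -48.600) on TS. Then cos ∠TEV = ET·EV / (|ET||EV|), giving 154.28°.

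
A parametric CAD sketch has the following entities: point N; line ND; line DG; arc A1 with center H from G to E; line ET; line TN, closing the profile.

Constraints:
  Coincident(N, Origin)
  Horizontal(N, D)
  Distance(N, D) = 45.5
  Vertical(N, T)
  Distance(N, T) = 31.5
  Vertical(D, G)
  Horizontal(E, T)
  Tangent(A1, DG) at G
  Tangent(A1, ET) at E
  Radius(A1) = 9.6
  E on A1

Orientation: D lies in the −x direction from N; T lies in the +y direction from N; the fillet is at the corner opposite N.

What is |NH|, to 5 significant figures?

42.053

N is at the origin; ND is horizontal with |ND| = 45.5 and D on the −x side, so D = (-45.500, 0.0000). N and T share the same x with |NT| = 31.5 and T on the +y side, so T = (0.0000, 31.500). The virtual corner opposite N is at (-45.500, 31.500). Since A1 is tangent to DG there, HG ⟂ DG and since A1 is tangent to ET there, HE ⟂ ET, with radius 9.6, so the center H sits 9.6 in from both sides at H = (-35.900, 21.900). Then |NH| = |H − N| = 42.053.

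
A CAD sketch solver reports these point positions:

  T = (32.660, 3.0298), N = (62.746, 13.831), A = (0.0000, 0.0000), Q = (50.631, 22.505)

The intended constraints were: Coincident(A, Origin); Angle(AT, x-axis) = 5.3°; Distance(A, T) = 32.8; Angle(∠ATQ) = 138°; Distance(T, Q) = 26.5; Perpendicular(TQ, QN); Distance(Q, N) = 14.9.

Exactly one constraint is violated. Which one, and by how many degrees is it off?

Perpendicular(TQ, QN) — off by 7.10°.

A = (0.00, 0.00) ✓; AT at 5.300° ✓; |AT| = 32.80 ✓; ∠ATQ = 138.0° ✓; |TQ| = 26.50 ✓; ∠(TQ, QN) = 82.90° ✗; |QN| = 14.90 ✓.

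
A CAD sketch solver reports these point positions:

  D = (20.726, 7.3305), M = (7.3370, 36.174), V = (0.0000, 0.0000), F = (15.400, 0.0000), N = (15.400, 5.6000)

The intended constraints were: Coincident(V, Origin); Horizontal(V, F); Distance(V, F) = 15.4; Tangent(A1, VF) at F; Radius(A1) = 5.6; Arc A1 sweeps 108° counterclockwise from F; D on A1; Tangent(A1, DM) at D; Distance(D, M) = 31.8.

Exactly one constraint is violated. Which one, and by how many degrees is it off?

Tangent(A1, DM) at D — off by 6.90°.

V = (0.00, 0.00) ✓; V.y = 0.00, F.y = 0.00 ✓; |VF| = 15.40 ✓; ∠(NF, FV) = 90.00° ✓; |NF| = 5.600 ✓; bearing(N→D) − bearing(N→F) = 108.0° ✓; |ND| = 5.600 ✓; ∠(ND, DM) = 83.10° ✗; |DM| = 31.80 ✓.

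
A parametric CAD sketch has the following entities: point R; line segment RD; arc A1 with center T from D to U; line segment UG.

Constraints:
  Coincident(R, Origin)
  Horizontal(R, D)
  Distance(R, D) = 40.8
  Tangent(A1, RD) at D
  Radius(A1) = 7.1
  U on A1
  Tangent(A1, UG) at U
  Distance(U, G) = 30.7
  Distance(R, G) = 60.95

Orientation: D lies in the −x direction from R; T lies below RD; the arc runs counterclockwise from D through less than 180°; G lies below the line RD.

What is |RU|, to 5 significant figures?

48.427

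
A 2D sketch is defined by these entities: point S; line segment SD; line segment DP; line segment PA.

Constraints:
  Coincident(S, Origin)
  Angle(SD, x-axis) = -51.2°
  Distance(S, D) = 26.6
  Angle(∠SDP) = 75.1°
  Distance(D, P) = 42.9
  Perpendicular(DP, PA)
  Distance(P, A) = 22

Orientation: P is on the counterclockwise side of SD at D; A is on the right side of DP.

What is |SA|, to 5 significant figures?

59.801

S is at the origin; SD runs at -51.2° with length 26.6, so D = 26.6·(cos -51.2°, sin -51.2°) = (16.668, -20.730). ∠SDP = 75.1°, so DP runs at -51.2° + (180° − 75.1°) = 53.700° from the x-axis; with |DP| = 42.9, P = D + 42.9·(cos 53.700°, sin 53.700°) = (42.065, 13.844). DP is perpendicular to PA; with |PA| = 22.0 on the right of DP, A = P + 22.0·(0.80593, -0.59201) = (59.795, 0.81964). Then |SA| = |A − S| = 59.801.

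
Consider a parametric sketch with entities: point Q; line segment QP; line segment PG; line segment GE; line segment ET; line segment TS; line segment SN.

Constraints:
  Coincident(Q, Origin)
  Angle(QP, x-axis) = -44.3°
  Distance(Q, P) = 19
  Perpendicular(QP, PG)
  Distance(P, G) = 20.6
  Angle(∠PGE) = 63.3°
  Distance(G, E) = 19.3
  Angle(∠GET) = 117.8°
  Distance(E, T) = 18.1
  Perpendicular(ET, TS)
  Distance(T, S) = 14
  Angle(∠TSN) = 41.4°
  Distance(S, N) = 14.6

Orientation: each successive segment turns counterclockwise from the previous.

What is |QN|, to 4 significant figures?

5.771

The perpendicularity gives TS at right angles to ET, so TS runs at -45.40°; with |TS| = 14.0, S = (6.531, -15.37). ∠TSN = 41.4° gives SN at 93.20° from the x-axis; with |SN| = 14.6, N = (5.716, -0.7910). Then |QN| = |N − Q| = 5.771.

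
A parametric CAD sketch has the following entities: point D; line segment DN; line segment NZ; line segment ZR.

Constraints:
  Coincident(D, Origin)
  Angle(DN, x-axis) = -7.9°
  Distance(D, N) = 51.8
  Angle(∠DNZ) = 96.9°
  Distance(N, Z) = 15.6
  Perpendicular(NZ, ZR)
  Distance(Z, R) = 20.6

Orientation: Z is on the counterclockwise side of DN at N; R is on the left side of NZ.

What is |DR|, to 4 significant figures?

37.77

D is at the origin; DN runs at -7.9° with length 51.8, so N = 51.8·(cos -7.9°, sin -7.9°) = (51.31, -7.120). ∠DNZ = 96.9°, so NZ runs at -7.9° + (180° − 96.9°) = 75.20° from the x-axis; with |NZ| = 15.6, Z = N + 15.6·(cos 75.20°, sin 75.20°) = (55.29, 7.963). NZ is perpendicular to ZR; with |ZR| = 20.6 on the left of NZ, R = Z + 20.6·(-0.9668, 0.2554) = (35.38, 13.22). Then |DR| = |R − D| = 37.77.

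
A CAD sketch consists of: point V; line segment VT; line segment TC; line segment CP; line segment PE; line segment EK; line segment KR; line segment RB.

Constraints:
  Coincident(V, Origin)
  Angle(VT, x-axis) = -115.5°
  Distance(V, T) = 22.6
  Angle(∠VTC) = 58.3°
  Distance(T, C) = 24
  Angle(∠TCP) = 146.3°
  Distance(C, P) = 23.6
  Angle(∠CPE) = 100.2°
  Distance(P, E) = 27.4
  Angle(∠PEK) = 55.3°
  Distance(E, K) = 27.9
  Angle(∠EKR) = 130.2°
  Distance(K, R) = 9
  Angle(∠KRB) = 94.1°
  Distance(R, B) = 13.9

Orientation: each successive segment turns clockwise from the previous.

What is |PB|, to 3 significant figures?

10.1

V is at the origin; VT runs at -115.5° with length 22.6, so T = (-9.73, -20.4). ∠VTC = 58.3° gives TC at 123° from the x-axis; with |TC| = 24.0, C = (-22.7, -0.225). ∠TCP = 146.3° gives CP at 89.1° from the x-axis; with |CP| = 23.6, P = (-22.4, 23.4). ∠CPE = 100.2° gives PE at 9.30° from the x-axis; with |PE| = 27.4, E = (4.68, 27.8). ∠PEK = 55.3° gives EK at -115° from the x-axis; with |EK| = 27.9, K = (-7.29, 2.60). ∠EKR = 130.2° gives KR at -165° from the x-axis; with |KR| = 9.0, R = (-16.0, 0.298). ∠KRB = 94.1° gives RB at 109° from the x-axis; with |RB| = 13.9, B = (-20.5, 13.4). Then |PB| = |B − P| = 10.1.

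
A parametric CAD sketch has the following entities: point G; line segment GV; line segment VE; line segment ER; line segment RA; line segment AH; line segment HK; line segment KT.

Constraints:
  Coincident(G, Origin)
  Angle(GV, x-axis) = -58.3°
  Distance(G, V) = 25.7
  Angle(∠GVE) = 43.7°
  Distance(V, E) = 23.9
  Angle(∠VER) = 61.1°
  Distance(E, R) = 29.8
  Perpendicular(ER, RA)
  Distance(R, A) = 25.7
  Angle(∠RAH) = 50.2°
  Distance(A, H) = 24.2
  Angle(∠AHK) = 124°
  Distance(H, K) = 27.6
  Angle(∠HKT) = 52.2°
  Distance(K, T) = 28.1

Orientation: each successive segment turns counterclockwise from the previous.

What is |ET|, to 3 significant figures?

34.4

G is at the origin; GV runs at -58.3° with length 25.7, so V = (13.5, -21.9). ∠GVE = 43.7° gives VE at 78.0° from the x-axis; with |VE| = 23.9, E = (18.5, 1.51). ∠VER = 61.1° gives ER at -163° from the x-axis; with |ER| = 29.8, R = (-10.0, -7.15). ER ⟂ RA, so RA runs at -73.1°; with |RA| = 25.7, A = (-2.57, -31.7). ∠RAH = 50.2° gives AH at 56.7° from the x-axis; with |AH| = 24.2, H = (10.7, -11.5). ∠AHK = 124.0° gives HK at 113° from the x-axis; with |HK| = 27.6, K = (0.0671, 13.9). ∠HKT = 52.2° gives KT at -120° from the x-axis; with |KT| = 28.1, T = (-13.8, -10.5). Then |ET| = |T − E| = 34.4.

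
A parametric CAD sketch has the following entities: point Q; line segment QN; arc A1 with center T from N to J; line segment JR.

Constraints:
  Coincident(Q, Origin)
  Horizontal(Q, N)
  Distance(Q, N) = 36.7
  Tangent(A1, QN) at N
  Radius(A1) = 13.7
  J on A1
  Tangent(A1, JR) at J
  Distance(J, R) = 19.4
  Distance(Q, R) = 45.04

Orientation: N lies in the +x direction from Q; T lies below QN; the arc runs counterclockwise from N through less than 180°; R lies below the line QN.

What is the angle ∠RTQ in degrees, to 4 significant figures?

87.84°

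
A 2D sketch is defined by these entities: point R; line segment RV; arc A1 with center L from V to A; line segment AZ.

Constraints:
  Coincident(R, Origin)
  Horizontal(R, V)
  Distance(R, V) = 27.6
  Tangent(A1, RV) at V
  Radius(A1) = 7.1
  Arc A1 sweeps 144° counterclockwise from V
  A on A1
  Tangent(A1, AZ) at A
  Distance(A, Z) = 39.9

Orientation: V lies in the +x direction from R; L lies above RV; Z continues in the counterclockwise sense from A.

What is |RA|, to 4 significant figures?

34.27

R is at the origin; RV is horizontal with |RV| = 27.6 and V on the +x side, so V = (27.60, 0.000). A1 meets RV tangentially, so LV is at right angles to RV, so L = V + (0, 7.1) = (27.60, 7.100). On A1, V sits at bearing -90° from L; a 144° counterclockwise sweep puts A at bearing 54°, so A = L + 7.1·(cos 54°, sin 54°) = (31.77, 12.84). Then |RA| = |A − R| = 34.27.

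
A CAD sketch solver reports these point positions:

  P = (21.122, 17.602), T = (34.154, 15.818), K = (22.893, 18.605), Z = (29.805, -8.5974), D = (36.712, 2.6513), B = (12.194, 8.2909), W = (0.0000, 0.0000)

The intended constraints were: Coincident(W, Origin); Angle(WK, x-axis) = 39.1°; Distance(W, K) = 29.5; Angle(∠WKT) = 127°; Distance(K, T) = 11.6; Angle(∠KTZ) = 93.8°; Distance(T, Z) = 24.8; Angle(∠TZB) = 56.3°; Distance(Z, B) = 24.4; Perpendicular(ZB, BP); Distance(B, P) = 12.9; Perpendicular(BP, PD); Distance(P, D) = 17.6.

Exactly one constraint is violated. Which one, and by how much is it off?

Distance(P, D) = 17.6 — off by 4.00.

W = (0.00, 0.00) ✓; WK at 39.10° ✓; |WK| = 29.50 ✓; ∠WKT = 127.0° ✓; |KT| = 11.60 ✓; ∠KTZ = 93.80° ✓; |TZ| = 24.80 ✓; ∠TZB = 56.30° ✓; |ZB| = 24.40 ✓; ∠(ZB, BP) = 90.00° ✓; |BP| = 12.90 ✓; ∠(BP, PD) = 90.00° ✓; |PD| = 21.60 ✗.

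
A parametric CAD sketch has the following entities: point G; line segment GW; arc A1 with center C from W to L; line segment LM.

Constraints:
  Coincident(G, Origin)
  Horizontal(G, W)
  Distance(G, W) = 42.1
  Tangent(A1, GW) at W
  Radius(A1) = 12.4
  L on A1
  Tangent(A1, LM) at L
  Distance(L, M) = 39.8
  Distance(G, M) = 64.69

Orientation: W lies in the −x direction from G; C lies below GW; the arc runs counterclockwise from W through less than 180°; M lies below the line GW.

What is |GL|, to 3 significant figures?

56.2

G is at the origin; G and W share the same y with |GW| = 42.1 and W on the −x side, so W = (-42.1, 0.00). The tangent condition forces CW to be normal to GW, so C = W + (0, -12.4) = (-42.1, -12.4). Since CL ⟂ LM (tangency), |CM| = √(12.4² + 39.8²) = 41.7 regardless of where L sits on A1. So M lies on both circle(G, 64.69) and circle(C, 41.7); the below-GW intersection is M = (-36.1, -53.7). L is the foot of the tangent from M: L = (-53.3, -17.7).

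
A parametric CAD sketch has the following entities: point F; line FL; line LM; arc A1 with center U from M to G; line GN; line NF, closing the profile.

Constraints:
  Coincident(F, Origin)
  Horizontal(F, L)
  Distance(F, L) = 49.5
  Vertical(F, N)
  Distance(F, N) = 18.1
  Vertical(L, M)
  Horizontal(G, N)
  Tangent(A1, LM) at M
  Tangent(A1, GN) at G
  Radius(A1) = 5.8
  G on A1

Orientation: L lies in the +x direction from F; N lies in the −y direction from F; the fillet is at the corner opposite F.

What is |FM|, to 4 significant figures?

51.01

The virtual corner opposite F is at (49.50, -18.10). The tangent condition forces UM to be normal to LM and since A1 is tangent to GN there, UG ⟂ GN, with radius 5.8, so the center U sits 5.8 in from both sides at U = (43.70, -12.30). That places the tangent points at M = (49.50, -12.30) on LM and G = (43.70, -18.10) on GN. Then |FM| = |M − F| = 51.01.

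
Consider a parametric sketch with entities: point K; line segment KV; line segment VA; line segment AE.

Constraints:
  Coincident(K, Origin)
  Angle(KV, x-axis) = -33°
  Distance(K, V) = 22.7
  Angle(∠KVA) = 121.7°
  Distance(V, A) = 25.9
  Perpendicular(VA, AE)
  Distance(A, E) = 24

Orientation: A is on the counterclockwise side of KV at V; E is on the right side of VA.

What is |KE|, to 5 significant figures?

57.507

K is at the origin; KV runs at -33.0° with length 22.7, so V = 22.7·(cos -33.0°, sin -33.0°) = (19.038, -12.363). ∠KVA = 121.7°, so VA runs at -33.0° + (180° − 121.7°) = 25.300° from the x-axis; with |VA| = 25.9, A = V + 25.9·(cos 25.300°, sin 25.300°) = (42.454, -1.2947). VA is perpendicular to AE; with |AE| = 24.0 on the right of VA, E = A + 24.0·(0.42736, -0.90408) = (52.710, -22.993). Then |KE| = |E − K| = 57.507.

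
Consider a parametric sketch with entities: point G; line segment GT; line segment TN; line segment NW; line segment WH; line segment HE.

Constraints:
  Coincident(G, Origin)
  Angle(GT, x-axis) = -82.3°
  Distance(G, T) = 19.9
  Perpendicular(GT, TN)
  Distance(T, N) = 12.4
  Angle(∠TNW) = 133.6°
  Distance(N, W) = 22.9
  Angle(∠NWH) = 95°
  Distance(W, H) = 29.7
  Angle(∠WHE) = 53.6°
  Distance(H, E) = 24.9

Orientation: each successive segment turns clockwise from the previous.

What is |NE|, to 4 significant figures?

17.15

G is at the origin; GT runs at -82.3° with length 19.9, so T = (2.666, -19.72). GT ⟂ TN, so TN runs at -172.3°; with |TN| = 12.4, N = (-9.622, -21.38). ∠TNW = 133.6° gives NW at 141.3° from the x-axis; with |NW| = 22.9, W = (-27.49, -7.064). ∠NWH = 95.0° gives WH at 56.30° from the x-axis; with |WH| = 29.7, H = (-11.01, 17.65). ∠WHE = 53.6° gives HE at -70.10° from the x-axis; with |HE| = 24.9, E = (-2.539, -5.768). Then |NE| = |E − N| = 17.15.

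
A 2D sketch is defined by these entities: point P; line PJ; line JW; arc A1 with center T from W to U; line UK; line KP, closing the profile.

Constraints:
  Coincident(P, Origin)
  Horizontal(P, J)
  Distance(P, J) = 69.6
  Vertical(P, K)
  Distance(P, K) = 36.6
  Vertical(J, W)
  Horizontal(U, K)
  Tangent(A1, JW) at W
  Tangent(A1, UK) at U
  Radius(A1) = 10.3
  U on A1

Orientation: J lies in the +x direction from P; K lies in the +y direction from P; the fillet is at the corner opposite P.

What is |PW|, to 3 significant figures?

74.4

The virtual corner opposite P is at (69.6, 36.6). A1 meets JW tangentially, so TW is at right angles to JW and since A1 is tangent to UK there, TU ⟂ UK, with radius 10.3, so the center T sits 10.3 in from both sides at T = (59.3, 26.3). That places the tangent points at W = (69.6, 26.3) on JW and U = (59.3, 36.6) on UK. Then |PW| = |W − P| = 74.4.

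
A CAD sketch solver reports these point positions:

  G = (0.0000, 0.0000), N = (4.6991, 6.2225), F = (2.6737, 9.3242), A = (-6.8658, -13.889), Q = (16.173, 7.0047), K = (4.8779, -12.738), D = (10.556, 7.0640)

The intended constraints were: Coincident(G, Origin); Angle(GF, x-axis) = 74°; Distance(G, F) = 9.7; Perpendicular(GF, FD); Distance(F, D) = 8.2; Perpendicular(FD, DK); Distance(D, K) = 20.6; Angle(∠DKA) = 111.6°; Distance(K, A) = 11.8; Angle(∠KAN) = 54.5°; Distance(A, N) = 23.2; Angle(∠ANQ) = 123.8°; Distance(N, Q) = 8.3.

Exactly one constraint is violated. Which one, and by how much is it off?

Distance(N, Q) = 8.3 — off by 3.20.

G = (0.00, 0.00) ✓; GF at 74.00° ✓; |GF| = 9.700 ✓; ∠(GF, FD) = 90.00° ✓; |FD| = 8.200 ✓; ∠(FD, DK) = 90.00° ✓; |DK| = 20.60 ✓; ∠DKA = 111.6° ✓; |KA| = 11.80 ✓; ∠KAN = 54.50° ✓; |AN| = 23.20 ✓; ∠ANQ = 123.8° ✓; |NQ| = 11.50 ✗.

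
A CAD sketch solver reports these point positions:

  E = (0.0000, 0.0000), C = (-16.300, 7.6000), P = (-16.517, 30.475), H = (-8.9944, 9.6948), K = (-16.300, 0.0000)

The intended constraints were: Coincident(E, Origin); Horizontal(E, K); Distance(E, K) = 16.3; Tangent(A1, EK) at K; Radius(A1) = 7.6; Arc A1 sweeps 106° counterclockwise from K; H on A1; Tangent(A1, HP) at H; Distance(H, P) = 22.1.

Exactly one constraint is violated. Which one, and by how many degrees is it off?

Tangent(A1, HP) at H — off by 3.90°.

E = (0.00, 0.00) ✓; E.y = 0.00, K.y = 0.00 ✓; |EK| = 16.30 ✓; ∠(CK, KE) = 90.00° ✓; |CK| = 7.600 ✓; bearing(C→H) − bearing(C→K) = 106.0° ✓; |CH| = 7.600 ✓; ∠(CH, HP) = 86.10° ✗; |HP| = 22.10 ✓.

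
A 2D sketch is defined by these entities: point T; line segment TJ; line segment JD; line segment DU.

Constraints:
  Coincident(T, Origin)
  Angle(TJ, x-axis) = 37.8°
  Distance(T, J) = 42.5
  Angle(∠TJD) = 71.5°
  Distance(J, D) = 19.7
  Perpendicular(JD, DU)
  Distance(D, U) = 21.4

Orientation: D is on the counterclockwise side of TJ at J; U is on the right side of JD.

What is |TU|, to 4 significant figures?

62.02

T is at the origin; TJ runs at 37.8° with length 42.5, so J = 42.5·(cos 37.8°, sin 37.8°) = (33.58, 26.05). ∠TJD = 71.5°, so JD runs at 37.8° + (180° − 71.5°) = 146.3° from the x-axis; with |JD| = 19.7, D = J + 19.7·(cos 146.3°, sin 146.3°) = (17.19, 36.98). The perpendicularity gives DU at right angles to JD; with |DU| = 21.4 on the right of JD, U = D + 21.4·(0.5548, 0.8320) = (29.07, 54.78). Then |TU| = |U − T| = 62.02.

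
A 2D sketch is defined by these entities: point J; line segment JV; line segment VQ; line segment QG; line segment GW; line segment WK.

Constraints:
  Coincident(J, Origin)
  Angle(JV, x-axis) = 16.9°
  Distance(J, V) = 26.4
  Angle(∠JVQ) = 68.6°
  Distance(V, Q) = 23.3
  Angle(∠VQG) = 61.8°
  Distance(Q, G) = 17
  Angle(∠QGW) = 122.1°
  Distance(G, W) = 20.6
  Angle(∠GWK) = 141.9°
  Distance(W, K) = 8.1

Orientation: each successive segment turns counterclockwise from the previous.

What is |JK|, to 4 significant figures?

25.10

J is at the origin; JV runs at 16.9° with length 26.4, so V = (25.26, 7.675). ∠JVQ = 68.6° gives VQ at 128.3° from the x-axis; with |VQ| = 23.3, Q = (10.82, 25.96). ∠VQG = 61.8° gives QG at -113.5° from the x-axis; with |QG| = 17.0, G = (4.040, 10.37). ∠QGW = 122.1° gives GW at -55.60° from the x-axis; with |GW| = 20.6, W = (15.68, -6.628). ∠GWK = 141.9° gives WK at -17.50° from the x-axis; with |WK| = 8.1, K = (23.40, -9.063). Then |JK| = |K − J| = 25.10.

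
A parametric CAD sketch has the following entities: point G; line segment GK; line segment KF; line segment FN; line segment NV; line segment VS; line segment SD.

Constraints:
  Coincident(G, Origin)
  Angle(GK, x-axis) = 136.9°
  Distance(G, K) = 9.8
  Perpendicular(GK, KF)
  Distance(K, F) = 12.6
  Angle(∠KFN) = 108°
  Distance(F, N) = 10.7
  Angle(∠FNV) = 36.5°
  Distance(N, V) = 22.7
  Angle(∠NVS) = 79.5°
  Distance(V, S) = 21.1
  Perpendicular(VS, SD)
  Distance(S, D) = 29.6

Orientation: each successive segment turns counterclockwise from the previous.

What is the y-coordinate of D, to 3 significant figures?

-20.0

∠NVS = 79.5° gives VS at -177° from the x-axis; with |VS| = 21.1, S = (-28.7, 9.56). VS is perpendicular to SD, so SD runs at -87.1°; with |SD| = 29.6, D = (-27.2, -20.0). So D.y = -20.0.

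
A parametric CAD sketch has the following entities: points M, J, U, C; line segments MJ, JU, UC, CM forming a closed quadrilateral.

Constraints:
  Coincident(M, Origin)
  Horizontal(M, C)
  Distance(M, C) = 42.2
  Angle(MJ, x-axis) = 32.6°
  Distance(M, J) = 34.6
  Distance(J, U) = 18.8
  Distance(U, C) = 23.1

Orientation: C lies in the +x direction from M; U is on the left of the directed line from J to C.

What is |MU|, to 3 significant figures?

52.6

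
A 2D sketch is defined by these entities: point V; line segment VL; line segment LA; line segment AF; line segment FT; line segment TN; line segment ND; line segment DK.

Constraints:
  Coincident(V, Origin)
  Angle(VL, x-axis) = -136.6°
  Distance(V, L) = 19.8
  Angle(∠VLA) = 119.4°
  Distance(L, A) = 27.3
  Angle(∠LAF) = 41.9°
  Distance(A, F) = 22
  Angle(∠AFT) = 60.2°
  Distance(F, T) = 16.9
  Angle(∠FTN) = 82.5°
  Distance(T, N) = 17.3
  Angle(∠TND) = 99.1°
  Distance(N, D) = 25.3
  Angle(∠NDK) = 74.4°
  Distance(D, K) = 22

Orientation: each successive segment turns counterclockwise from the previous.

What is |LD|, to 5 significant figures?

37.333

∠FTN = 82.5° gives TN at -80.600° from the x-axis; with |TN| = 17.3, N = (-11.552, -38.279). ∠TND = 99.1° gives ND at 0.30000° from the x-axis; with |ND| = 25.3, D = (13.747, -38.146). Then |LD| = |D − L| = 37.333.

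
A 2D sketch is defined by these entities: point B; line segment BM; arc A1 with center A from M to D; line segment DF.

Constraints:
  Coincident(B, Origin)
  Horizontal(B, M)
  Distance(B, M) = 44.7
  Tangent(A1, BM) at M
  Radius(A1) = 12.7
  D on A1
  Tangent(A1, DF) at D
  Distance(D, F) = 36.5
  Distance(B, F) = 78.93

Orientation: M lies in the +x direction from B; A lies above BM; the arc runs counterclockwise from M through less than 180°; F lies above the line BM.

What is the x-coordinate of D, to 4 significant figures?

57.17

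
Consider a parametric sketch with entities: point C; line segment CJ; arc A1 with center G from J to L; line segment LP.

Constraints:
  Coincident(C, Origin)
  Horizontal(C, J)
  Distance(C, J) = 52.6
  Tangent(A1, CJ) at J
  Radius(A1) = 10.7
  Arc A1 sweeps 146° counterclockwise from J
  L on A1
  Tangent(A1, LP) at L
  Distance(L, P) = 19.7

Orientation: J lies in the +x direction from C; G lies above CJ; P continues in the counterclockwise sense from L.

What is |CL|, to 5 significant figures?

61.766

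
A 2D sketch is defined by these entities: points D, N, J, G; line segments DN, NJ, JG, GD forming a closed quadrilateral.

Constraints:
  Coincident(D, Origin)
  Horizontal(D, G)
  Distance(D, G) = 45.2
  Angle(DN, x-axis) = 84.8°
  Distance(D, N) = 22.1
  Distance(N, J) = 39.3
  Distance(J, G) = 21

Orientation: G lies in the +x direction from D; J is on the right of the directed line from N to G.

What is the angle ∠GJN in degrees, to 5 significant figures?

102.77°

Checks: |NJ| = 39.30 ✓; |JG| = 21.00 ✓.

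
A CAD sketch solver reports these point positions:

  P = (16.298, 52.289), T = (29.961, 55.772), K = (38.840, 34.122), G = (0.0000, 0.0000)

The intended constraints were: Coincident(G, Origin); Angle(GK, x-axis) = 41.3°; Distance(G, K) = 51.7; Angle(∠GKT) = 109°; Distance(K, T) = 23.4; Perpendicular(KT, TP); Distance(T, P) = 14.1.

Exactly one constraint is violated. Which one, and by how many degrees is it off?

Perpendicular(KT, TP) — off by 8.00°.

G = (0.00, 0.00) ✓; GK at 41.30° ✓; |GK| = 51.70 ✓; ∠GKT = 109.0° ✓; |KT| = 23.40 ✓; ∠(KT, TP) = 82.00° ✗; |TP| = 14.10 ✓.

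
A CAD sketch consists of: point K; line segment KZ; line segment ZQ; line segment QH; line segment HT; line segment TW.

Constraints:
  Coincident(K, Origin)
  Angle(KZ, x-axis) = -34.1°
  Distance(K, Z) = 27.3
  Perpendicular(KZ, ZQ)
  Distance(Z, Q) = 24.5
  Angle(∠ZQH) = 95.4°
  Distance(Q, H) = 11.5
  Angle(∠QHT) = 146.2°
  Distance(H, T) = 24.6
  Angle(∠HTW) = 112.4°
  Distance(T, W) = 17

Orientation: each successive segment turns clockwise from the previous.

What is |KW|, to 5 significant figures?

5.0241

∠QHT = 146.2° gives HT at 117.50° from the x-axis; with |HT| = 24.6, T = (-12.576, -8.2499). ∠HTW = 112.4° gives TW at 49.900° from the x-axis; with |TW| = 17.0, W = (-1.6257, 4.7538). Then |KW| = |W − K| = 5.0241.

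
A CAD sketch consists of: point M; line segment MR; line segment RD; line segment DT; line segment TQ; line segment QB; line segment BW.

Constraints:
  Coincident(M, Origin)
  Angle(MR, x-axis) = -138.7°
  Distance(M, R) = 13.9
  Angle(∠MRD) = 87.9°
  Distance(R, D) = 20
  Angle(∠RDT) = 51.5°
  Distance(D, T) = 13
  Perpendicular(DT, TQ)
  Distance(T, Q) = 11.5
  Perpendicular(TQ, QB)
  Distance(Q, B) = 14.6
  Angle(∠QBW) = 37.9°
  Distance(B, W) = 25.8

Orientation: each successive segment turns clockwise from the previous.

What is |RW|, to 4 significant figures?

20.97

The perpendicularity gives QB at right angles to TQ, so QB runs at -179.3°; with |QB| = 14.6, B = (-24.54, -5.194). ∠QBW = 37.9° gives BW at 38.60° from the x-axis; with |BW| = 25.8, W = (-4.379, 10.90). Then |RW| = |W − R| = 20.97.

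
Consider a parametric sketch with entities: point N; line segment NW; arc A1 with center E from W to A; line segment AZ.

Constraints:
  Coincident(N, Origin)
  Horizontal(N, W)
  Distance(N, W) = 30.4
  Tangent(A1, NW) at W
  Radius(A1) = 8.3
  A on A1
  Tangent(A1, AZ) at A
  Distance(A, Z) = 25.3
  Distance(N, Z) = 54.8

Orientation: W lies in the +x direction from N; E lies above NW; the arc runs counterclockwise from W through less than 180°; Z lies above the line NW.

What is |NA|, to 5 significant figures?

38.760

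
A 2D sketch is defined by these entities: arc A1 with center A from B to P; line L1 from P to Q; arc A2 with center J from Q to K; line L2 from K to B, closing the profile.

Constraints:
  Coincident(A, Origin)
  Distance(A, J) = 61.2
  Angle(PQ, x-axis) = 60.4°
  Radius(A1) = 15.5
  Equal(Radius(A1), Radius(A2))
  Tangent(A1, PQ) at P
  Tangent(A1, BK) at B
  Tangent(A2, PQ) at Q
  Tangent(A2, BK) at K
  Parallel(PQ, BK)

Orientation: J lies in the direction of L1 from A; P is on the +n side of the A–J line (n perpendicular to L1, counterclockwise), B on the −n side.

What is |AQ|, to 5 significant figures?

63.132

Tangency of A1 to both parallel lines with radius 15.5 puts P and B at A ± 15.5·n: P = (-13.477, 7.6561), B = (13.477, -7.6561). Equal radii place Q and K the same way about J: Q = J + 15.5·n = (16.752, 60.869), K = J − 15.5·n = (43.706, 45.557). Then |AQ| = |Q − A| = 63.132.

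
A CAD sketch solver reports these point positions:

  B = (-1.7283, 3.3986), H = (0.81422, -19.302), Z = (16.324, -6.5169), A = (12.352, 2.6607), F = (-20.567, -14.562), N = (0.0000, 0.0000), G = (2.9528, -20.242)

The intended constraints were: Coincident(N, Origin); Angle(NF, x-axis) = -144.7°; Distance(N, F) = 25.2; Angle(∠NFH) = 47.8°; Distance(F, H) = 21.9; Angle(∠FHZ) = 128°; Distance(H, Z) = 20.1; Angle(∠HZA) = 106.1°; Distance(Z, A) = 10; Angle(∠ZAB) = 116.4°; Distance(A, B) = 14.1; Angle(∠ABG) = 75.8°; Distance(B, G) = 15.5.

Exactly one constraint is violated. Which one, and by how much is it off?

Distance(B, G) = 15.5 — off by 8.60.

N = (0.00, 0.00) ✓; NF at -144.7° ✓; |NF| = 25.20 ✓; ∠NFH = 47.80° ✓; |FH| = 21.90 ✓; ∠FHZ = 128.0° ✓; |HZ| = 20.10 ✓; ∠HZA = 106.1° ✓; |ZA| = 10.00 ✓; ∠ZAB = 116.4° ✓; |AB| = 14.10 ✓; ∠ABG = 75.80° ✓; |BG| = 24.10 ✗.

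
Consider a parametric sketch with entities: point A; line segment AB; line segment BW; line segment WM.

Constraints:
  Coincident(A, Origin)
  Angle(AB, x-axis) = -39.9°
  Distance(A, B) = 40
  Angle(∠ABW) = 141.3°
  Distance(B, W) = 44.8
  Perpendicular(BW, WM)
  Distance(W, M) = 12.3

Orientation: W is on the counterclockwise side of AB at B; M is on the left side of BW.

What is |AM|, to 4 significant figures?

77.07

A is at the origin; AB runs at -39.9° with length 40.0, so B = 40.0·(cos -39.9°, sin -39.9°) = (30.69, -25.66). ∠ABW = 141.3°, so BW runs at -39.9° + (180° − 141.3°) = -1.200° from the x-axis; with |BW| = 44.8, W = B + 44.8·(cos -1.200°, sin -1.200°) = (75.48, -26.60). The perpendicularity gives WM at right angles to BW; with |WM| = 12.3 on the left of BW, M = W + 12.3·(0.02094, 0.9998) = (75.73, -14.30). Then |AM| = |M − A| = 77.07.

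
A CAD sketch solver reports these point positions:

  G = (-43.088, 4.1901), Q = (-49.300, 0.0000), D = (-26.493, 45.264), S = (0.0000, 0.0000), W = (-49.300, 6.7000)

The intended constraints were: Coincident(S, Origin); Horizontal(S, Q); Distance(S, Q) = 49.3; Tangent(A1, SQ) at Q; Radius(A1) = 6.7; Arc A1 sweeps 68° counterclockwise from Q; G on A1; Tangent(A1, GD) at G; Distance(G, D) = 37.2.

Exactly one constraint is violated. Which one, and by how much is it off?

Distance(G, D) = 37.2 — off by 7.10.

S = (0.00, 0.00) ✓; S.y = 0.00, Q.y = 0.00 ✓; |SQ| = 49.30 ✓; ∠(WQ, QS) = 90.00° ✓; |WQ| = 6.700 ✓; bearing(W→G) − bearing(W→Q) = 68.00° ✓; |WG| = 6.700 ✓; ∠(WG, GD) = 90.00° ✓; |GD| = 44.30 ✗.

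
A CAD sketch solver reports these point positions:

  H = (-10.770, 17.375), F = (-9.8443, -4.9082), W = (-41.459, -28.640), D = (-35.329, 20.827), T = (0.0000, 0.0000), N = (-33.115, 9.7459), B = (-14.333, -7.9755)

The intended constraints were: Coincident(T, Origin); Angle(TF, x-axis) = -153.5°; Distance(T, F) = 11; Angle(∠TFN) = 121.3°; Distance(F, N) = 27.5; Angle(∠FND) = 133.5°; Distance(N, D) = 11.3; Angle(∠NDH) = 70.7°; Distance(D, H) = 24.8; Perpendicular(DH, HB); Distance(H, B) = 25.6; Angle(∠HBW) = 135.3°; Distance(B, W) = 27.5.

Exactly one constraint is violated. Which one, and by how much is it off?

Distance(B, W) = 27.5 — off by 6.60.

T = (0.00, 0.00) ✓; TF at -153.5° ✓; |TF| = 11.00 ✓; ∠TFN = 121.3° ✓; |FN| = 27.50 ✓; ∠FND = 133.5° ✓; |ND| = 11.30 ✓; ∠NDH = 70.70° ✓; |DH| = 24.80 ✓; ∠(DH, HB) = 90.00° ✓; |HB| = 25.60 ✓; ∠HBW = 135.3° ✓; |BW| = 34.10 ✗.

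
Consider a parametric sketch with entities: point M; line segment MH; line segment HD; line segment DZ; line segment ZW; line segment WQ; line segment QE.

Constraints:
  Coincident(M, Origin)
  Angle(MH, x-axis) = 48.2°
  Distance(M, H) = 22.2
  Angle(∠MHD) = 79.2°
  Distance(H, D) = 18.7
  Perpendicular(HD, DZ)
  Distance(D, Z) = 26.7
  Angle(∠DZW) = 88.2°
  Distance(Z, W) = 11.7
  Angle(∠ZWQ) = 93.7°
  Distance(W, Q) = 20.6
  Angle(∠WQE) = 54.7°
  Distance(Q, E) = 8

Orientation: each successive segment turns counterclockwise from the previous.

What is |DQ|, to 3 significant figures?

13.6

M is at the origin; MH runs at 48.2° with length 22.2, so H = (14.8, 16.5). ∠MHD = 79.2° gives HD at 149° from the x-axis; with |HD| = 18.7, D = (-1.23, 26.2). The perpendicularity gives DZ at right angles to HD, so DZ runs at -121°; with |DZ| = 26.7, Z = (-15.0, 3.29). ∠DZW = 88.2° gives ZW at -29.2° from the x-axis; with |ZW| = 11.7, W = (-4.77, -2.41). ∠ZWQ = 93.7° gives WQ at 57.1° from the x-axis; with |WQ| = 20.6, Q = (6.42, 14.9). Then |DQ| = |Q − D| = 13.6.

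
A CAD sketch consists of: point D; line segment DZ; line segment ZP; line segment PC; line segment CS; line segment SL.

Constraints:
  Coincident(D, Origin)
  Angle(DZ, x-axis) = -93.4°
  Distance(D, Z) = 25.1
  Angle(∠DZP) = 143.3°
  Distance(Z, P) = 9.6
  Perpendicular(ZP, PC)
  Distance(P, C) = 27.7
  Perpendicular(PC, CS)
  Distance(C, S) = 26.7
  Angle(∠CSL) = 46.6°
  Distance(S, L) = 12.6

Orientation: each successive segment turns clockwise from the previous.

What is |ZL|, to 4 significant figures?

20.38

D is at the origin; DZ runs at -93.4° with length 25.1, so Z = (-1.489, -25.06). ∠DZP = 143.3° gives ZP at -130.1° from the x-axis; with |ZP| = 9.6, P = (-7.672, -32.40). The perpendicularity gives PC at right angles to ZP, so PC runs at 139.9°; with |PC| = 27.7, C = (-28.86, -14.56). PC is perpendicular to CS, so CS runs at 49.90°; with |CS| = 26.7, S = (-11.66, 5.867). ∠CSL = 46.6° gives SL at -83.50° from the x-axis; with |SL| = 12.6, L = (-10.24, -6.652). Then |ZL| = |L − Z| = 20.38.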